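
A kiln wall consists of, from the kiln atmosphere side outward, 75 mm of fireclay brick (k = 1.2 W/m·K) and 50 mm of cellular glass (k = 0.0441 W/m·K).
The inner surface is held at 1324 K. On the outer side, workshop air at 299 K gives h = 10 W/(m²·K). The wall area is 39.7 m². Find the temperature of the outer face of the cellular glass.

T ≈ 378 K

Thermal resistances in series:
R_fireclay brick = L/(kA) = 0.075/(1.2×39.7) = 0.001574 K/W
R_cellular glass = L/(kA) = 0.05/(0.0441×39.7) = 0.02856 K/W
R_outer film = 1/(h_o·A) = 1/(10×39.7) = 0.002519 K/W
R_total = 0.03265 K/W;  Q = ΔT/R_total = 1025/0.03265 = 31390 W
T_interface = T_inner − Q·ΣR(inner→interface) = 1324 − 31400×0.03013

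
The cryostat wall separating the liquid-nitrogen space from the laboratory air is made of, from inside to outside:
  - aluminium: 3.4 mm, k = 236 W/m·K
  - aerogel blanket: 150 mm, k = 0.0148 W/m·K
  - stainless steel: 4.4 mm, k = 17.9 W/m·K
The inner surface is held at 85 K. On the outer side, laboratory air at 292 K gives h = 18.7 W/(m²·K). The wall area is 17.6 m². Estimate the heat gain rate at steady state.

Q ≈ 358 W

Thermal resistances in series:
R_aluminium = L/(kA) = 0.0034/(236×17.6) = 8.186×10^-7 K/W
R_aerogel blanket = L/(kA) = 0.15/(0.0148×17.6) = 0.5759 K/W
R_stainless steel = L/(kA) = 0.0044/(17.9×17.6) = 1.397×10^-5 K/W
R_outer film = 1/(h_o·A) = 1/(18.7×17.6) = 0.003038 K/W
R_total = 0.5789 K/W
Q = ΔT / R_total = 207 / 0.5789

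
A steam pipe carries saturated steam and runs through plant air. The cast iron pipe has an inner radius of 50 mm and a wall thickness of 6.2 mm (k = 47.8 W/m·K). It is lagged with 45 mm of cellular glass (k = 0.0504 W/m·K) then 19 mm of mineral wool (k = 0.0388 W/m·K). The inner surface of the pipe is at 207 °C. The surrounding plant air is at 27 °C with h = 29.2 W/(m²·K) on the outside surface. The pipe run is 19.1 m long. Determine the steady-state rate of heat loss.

Cylindrical conduction, so R = ln(r₂/r₁)/(2πkL) per layer, in series:
R_cast iron pipe wall = ln(56.2/50)/(2π×47.8×19.1) = 2.038×10^-5 K/W
R_cellular glass = ln(101.2/56.2)/(2π×0.0504×19.1) = 0.09725 K/W
R_mineral wool = ln(120.2/101.2)/(2π×0.0388×19.1) = 0.03695 K/W
R_outer film = 1/(h_o·2πr_oL) = 1/(29.2×2π×0.1202×19.1) = 0.002374 K/W
R_total = 0.1366 K/W
Q = ΔT/R_total = 180/0.1366

Q ≈ 1320 W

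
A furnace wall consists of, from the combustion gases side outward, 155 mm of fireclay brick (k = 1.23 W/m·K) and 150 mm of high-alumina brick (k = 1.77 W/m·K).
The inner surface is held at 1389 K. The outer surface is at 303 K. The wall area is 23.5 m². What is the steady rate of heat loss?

Treating each layer as a thermal resistance in series:
R_fireclay brick = L/(kA) = 0.155/(1.23×23.5) = 0.005362 K/W
R_high-alumina brick = L/(kA) = 0.15/(1.77×23.5) = 0.003606 K/W
R_total = 0.008969 K/W
Q = ΔT / R_total = 1086 / 0.008969

Q ≈ 121000 W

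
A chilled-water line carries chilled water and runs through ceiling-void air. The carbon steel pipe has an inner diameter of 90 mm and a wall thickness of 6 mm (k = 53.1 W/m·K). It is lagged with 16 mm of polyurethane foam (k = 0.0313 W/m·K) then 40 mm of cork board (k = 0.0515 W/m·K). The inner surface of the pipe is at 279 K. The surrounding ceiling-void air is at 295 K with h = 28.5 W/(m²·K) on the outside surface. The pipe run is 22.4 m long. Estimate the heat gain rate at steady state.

Per-layer cylindrical resistances, series-summed:
R_carbon steel pipe wall = ln(51/45)/(2π×53.1×22.4) = 1.675×10^-5 K/W
R_polyurethane foam = ln(67/51)/(2π×0.0313×22.4) = 0.06194 K/W
R_cork board = ln(107/67)/(2π×0.0515×22.4) = 0.06459 K/W
R_outer film = 1/(h_o·2πr_oL) = 1/(28.5×2π×0.107×22.4) = 0.00233 K/W
R_total = 0.1289 K/W
Q = ΔT/R_total = 16/0.1289

Q ≈ 124 W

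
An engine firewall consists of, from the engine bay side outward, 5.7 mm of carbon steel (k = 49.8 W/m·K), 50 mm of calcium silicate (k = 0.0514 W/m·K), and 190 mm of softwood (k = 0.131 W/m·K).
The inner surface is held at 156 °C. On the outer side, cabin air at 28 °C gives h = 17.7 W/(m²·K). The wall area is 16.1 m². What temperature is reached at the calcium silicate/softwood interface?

T ≈ 106 °C

Using the resistance-network approach (series):
R_carbon steel = L/(kA) = 0.0057/(49.8×16.1) = 7.109×10^-6 K/W
R_calcium silicate = L/(kA) = 0.05/(0.0514×16.1) = 0.06042 K/W
R_softwood = L/(kA) = 0.19/(0.131×16.1) = 0.09009 K/W
R_outer film = 1/(h_o·A) = 1/(17.7×16.1) = 0.003509 K/W
R_total = 0.154 K/W;  Q = ΔT/R_total = 128/0.154 = 831 W
T_interface = T_inner − Q·ΣR(inner→interface) = 156 − 831×0.06043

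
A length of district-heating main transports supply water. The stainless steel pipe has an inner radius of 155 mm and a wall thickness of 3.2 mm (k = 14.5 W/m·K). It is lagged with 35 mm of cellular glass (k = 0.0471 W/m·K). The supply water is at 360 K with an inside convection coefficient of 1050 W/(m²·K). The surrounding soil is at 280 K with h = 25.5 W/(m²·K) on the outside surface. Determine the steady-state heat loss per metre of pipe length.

q′ ≈ 113 W/m

Per-layer cylindrical resistances, series-summed:
R_inner film = 1/(h_i·2πr₁L) = 1/(1050×2π×0.155×1) = 9.779×10^-4 K/W
R_stainless steel pipe wall = ln(158.2/155)/(2π×14.5×1) = 2.243×10^-4 K/W
R_cellular glass = ln(193.2/158.2)/(2π×0.0471×1) = 0.6754 K/W
R_outer film = 1/(h_o·2πr_oL) = 1/(25.5×2π×0.1932×1) = 0.03231 K/W
R_total = 0.7089 K/W
Q = ΔT/R_total = 80/0.7089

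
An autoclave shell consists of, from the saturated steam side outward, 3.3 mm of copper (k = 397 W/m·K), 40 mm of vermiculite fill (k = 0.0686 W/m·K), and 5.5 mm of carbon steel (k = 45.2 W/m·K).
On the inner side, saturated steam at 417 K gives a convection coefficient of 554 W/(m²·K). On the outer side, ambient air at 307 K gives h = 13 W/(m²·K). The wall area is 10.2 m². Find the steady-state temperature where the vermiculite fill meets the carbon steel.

T ≈ 320 K

Thermal resistances in series:
R_inner film = 1/(h_i·A) = 1/(554×10.2) = 1.77×10^-4 K/W
R_copper = L/(kA) = 0.0033/(397×10.2) = 8.149×10^-7 K/W
R_vermiculite fill = L/(kA) = 0.04/(0.0686×10.2) = 0.05717 K/W
R_carbon steel = L/(kA) = 0.0055/(45.2×10.2) = 1.193×10^-5 K/W
R_outer film = 1/(h_o·A) = 1/(13×10.2) = 0.007541 K/W
R_total = 0.0649 K/W;  Q = ΔT/R_total = 110/0.0649 = 1695 W
T_interface = T_inner − Q·ΣR(inner→interface) = 417 − 1690×0.05734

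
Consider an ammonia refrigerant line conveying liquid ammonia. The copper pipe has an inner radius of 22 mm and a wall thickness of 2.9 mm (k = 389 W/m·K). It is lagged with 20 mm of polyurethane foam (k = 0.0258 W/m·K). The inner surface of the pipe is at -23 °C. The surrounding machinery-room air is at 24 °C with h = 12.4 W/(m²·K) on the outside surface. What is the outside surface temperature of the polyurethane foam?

T ≈ 20.6 °C

Radial resistances (cylindrical: R_cond = ln(r_o/r_i)/(2πkL), R_conv = 1/(h·2πrL)):
R_copper pipe wall = ln(24.9/22)/(2π×389×1) = 5.066×10^-5 K/W
R_polyurethane foam = ln(44.9/24.9)/(2π×0.0258×1) = 3.637 K/W
R_outer film = 1/(h_o·2πr_oL) = 1/(12.4×2π×0.0449×1) = 0.2859 K/W
R_total = 3.923 K/W
Q = ΔT/R_total = 47/3.923
Q = 12 W/m
T_interface = T_inner + Q·ΣR(inner→interface) = -23 + 12×3.637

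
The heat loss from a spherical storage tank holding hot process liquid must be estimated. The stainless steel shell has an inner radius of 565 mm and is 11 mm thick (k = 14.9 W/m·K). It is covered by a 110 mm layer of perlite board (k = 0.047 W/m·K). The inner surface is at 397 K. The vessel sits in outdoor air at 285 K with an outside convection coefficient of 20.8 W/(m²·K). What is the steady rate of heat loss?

Q ≈ 234 W

Spherical conduction: R = (1/r_in − 1/r_out)/(4πk) per layer; series-sum.
R_stainless steel shell = (1/0.565 − 1/0.576)/(4π×14.9) = 1.805×10^-4 K/W
R_perlite board = (1/0.576 − 1/0.686)/(4π×0.047) = 0.4713 K/W
R_outer film = 1/(h·4πr_o²) = 1/(20.8×4π×0.686²) = 0.00813 K/W
R_total = 0.4797 K/W
Q = ΔT/R_total = 112/0.4797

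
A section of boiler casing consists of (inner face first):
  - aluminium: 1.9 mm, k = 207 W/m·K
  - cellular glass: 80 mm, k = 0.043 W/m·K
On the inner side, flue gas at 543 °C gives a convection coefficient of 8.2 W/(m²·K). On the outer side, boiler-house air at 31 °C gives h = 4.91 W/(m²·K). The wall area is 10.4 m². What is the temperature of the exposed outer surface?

Treating each layer as a thermal resistance in series:
R_inner film = 1/(h_i·A) = 1/(8.2×10.4) = 0.01173 K/W
R_aluminium = L/(kA) = 0.0019/(207×10.4) = 8.826×10^-7 K/W
R_cellular glass = L/(kA) = 0.08/(0.043×10.4) = 0.1789 K/W
R_outer film = 1/(h_o·A) = 1/(4.91×10.4) = 0.01958 K/W
R_total = 0.2102 K/W;  Q = ΔT/R_total = 512/0.2102 = 2436 W
T_interface = T_inner − Q·ΣR(inner→interface) = 543 − 2440×0.1906

T ≈ 78.7 °C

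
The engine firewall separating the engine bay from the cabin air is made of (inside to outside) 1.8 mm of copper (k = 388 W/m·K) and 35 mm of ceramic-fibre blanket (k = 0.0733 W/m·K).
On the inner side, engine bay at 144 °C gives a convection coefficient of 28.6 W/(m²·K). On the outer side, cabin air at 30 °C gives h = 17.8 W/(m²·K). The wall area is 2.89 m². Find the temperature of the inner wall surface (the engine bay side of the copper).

Treating each layer as a thermal resistance in series:
R_inner film = 1/(h_i·A) = 1/(28.6×2.89) = 0.0121 K/W
R_copper = L/(kA) = 0.0018/(388×2.89) = 1.605×10^-6 K/W
R_ceramic-fibre blanket = L/(kA) = 0.035/(0.0733×2.89) = 0.1652 K/W
R_outer film = 1/(h_o·A) = 1/(17.8×2.89) = 0.01944 K/W
R_total = 0.1968 K/W;  Q = ΔT/R_total = 114/0.1968 = 579.4 W
T_interface = T_inner − Q·ΣR(inner→interface) = 144 − 579×0.0121

T ≈ 137 °C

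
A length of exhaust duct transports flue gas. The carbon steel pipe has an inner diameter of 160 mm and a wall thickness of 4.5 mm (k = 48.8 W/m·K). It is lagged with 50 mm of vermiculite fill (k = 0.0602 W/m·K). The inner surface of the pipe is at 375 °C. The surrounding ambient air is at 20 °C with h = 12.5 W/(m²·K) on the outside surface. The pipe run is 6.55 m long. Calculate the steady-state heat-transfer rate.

Q ≈ 1760 W

Radial resistances (cylindrical: R_cond = ln(r_o/r_i)/(2πkL), R_conv = 1/(h·2πrL)):
R_carbon steel pipe wall = ln(84.5/80)/(2π×48.8×6.55) = 2.725×10^-5 K/W
R_vermiculite fill = ln(134.5/84.5)/(2π×0.0602×6.55) = 0.1876 K/W
R_outer film = 1/(h_o·2πr_oL) = 1/(12.5×2π×0.1345×6.55) = 0.01445 K/W
R_total = 0.2021 K/W
Q = ΔT/R_total = 355/0.2021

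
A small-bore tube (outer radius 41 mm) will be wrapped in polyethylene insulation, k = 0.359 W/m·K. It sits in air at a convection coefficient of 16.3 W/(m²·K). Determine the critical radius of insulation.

For a cylinder r_cr = k/h = 0.359/16.3
r_cr = 22 mm; since the bare radius (41 mm) is above r_cr, any added insulation will reduce heat loss.

r_cr ≈ 22 mm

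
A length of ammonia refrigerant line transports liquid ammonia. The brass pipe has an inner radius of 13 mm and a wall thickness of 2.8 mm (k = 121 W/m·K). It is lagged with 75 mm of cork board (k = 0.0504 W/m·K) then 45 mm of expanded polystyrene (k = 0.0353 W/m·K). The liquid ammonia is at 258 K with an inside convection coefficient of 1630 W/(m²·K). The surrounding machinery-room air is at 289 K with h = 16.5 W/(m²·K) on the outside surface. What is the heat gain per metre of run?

Treating each annulus and film as a series resistance:
R_inner film = 1/(h_i·2πr₁L) = 1/(1630×2π×0.013×1) = 0.007511 K/W
R_brass pipe wall = ln(15.8/13)/(2π×121×1) = 2.566×10^-4 K/W
R_cork board = ln(90.8/15.8)/(2π×0.0504×1) = 5.522 K/W
R_expanded polystyrene = ln(135.8/90.8)/(2π×0.0353×1) = 1.815 K/W
R_outer film = 1/(h_o·2πr_oL) = 1/(16.5×2π×0.1358×1) = 0.07103 K/W
R_total = 7.416 K/W
Q = ΔT/R_total = 31/7.416

q′ ≈ 4.18 W/m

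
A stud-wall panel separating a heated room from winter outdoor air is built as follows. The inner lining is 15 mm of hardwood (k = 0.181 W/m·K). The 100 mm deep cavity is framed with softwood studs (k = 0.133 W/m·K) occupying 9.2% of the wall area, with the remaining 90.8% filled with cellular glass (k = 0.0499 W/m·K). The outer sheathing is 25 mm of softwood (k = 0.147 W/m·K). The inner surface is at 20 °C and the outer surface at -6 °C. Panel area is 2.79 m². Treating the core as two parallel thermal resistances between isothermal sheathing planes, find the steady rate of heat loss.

Sheathing layers in series; stud and cavity paths in parallel between them.
R_inner = 0.015/(0.181×2.79) = 0.0297 K/W
R_stud  = 0.1/(0.133×0.092×2.79) = 2.929 K/W
R_cav   = 0.1/(0.0499×0.908×2.79) = 0.7911 K/W
1/R_core = 1/R_stud + 1/R_cav → R_core = 0.6229 K/W
R_outer = 0.025/(0.147×2.79) = 0.06096 K/W
R_total = 0.7135 K/W
Q = ΔT/R_total = 26/0.7135

Q ≈ 36.4 W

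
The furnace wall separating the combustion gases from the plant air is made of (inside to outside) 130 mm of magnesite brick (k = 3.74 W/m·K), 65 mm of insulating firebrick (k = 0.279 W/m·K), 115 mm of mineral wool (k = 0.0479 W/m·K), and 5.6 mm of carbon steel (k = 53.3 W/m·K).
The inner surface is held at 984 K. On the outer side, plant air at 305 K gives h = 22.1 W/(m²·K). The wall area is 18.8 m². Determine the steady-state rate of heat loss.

Using the resistance-network approach (series):
R_magnesite brick = L/(kA) = 0.13/(3.74×18.8) = 0.001849 K/W
R_insulating firebrick = L/(kA) = 0.065/(0.279×18.8) = 0.01239 K/W
R_mineral wool = L/(kA) = 0.115/(0.0479×18.8) = 0.1277 K/W
R_carbon steel = L/(kA) = 0.0056/(53.3×18.8) = 5.589×10^-6 K/W
R_outer film = 1/(h_o·A) = 1/(22.1×18.8) = 0.002407 K/W
R_total = 0.1444 K/W
Q = ΔT / R_total = 679 / 0.1444

Q ≈ 4700 W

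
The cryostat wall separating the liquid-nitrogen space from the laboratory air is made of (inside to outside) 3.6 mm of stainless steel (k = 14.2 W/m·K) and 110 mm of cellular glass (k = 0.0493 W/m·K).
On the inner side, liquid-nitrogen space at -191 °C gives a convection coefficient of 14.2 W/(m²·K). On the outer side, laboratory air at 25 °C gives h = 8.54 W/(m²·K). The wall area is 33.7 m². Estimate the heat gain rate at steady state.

Q ≈ 3010 W

Thermal resistances in series:
R_inner film = 1/(h_i·A) = 1/(14.2×33.7) = 0.00209 K/W
R_stainless steel = L/(kA) = 0.0036/(14.2×33.7) = 7.523×10^-6 K/W
R_cellular glass = L/(kA) = 0.11/(0.0493×33.7) = 0.06621 K/W
R_outer film = 1/(h_o·A) = 1/(8.54×33.7) = 0.003475 K/W
R_total = 0.07178 K/W
Q = ΔT / R_total = 216 / 0.07178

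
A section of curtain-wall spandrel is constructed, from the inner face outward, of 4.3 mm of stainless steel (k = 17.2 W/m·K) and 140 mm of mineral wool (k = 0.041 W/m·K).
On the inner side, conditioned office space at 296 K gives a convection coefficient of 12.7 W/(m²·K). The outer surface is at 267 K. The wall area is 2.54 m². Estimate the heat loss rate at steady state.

Q ≈ 21.1 W

Thermal resistances in series:
R_inner film = 1/(h_i·A) = 1/(12.7×2.54) = 0.031 K/W
R_stainless steel = L/(kA) = 0.0043/(17.2×2.54) = 9.843×10^-5 K/W
R_mineral wool = L/(kA) = 0.14/(0.041×2.54) = 1.344 K/W
R_total = 1.375 K/W
Q = ΔT / R_total = 29 / 1.375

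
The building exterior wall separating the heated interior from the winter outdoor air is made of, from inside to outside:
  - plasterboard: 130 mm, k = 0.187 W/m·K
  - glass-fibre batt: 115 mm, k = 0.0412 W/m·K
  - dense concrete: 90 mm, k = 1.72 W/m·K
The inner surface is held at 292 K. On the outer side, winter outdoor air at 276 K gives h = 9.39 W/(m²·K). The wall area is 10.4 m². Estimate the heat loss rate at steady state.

Model the wall as resistances in series:
R_plasterboard = L/(kA) = 0.13/(0.187×10.4) = 0.06684 K/W
R_glass-fibre batt = L/(kA) = 0.115/(0.0412×10.4) = 0.2684 K/W
R_dense concrete = L/(kA) = 0.09/(1.72×10.4) = 0.005031 K/W
R_outer film = 1/(h_o·A) = 1/(9.39×10.4) = 0.01024 K/W
R_total = 0.3505 K/W
Q = ΔT / R_total = 16 / 0.3505

Q ≈ 45.6 W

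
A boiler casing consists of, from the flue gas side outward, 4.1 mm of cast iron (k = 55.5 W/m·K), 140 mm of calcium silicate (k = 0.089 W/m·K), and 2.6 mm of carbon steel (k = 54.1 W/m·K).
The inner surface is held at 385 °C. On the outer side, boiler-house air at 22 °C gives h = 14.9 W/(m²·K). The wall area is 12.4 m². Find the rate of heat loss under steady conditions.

Series thermal resistances:
R_cast iron = L/(kA) = 0.0041/(55.5×12.4) = 5.958×10^-6 K/W
R_calcium silicate = L/(kA) = 0.14/(0.089×12.4) = 0.1269 K/W
R_carbon steel = L/(kA) = 0.0026/(54.1×12.4) = 3.876×10^-6 K/W
R_outer film = 1/(h_o·A) = 1/(14.9×12.4) = 0.005412 K/W
R_total = 0.1323 K/W
Q = ΔT / R_total = 363 / 0.1323

Q ≈ 2740 W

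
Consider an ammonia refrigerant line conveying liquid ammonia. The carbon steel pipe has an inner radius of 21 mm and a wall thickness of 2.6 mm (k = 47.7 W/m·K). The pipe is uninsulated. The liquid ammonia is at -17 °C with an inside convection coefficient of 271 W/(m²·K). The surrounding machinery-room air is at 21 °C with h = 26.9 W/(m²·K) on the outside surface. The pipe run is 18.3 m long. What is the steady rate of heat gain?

Q ≈ 2490 W

For a radial system each layer contributes R = ln(r_out/r_in)/(2πkL); films add R = 1/(hA).
R_inner film = 1/(h_i·2πr₁L) = 1/(271×2π×0.021×18.3) = 0.001528 K/W
R_carbon steel pipe wall = ln(23.6/21)/(2π×47.7×18.3) = 2.128×10^-5 K/W
R_outer film = 1/(h_o·2πr_oL) = 1/(26.9×2π×0.0236×18.3) = 0.0137 K/W
R_total = 0.01525 K/W
Q = ΔT/R_total = 38/0.01525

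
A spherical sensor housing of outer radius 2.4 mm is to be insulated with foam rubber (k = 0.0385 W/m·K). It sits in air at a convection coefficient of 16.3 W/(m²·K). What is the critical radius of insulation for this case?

r_cr ≈ 4.72 mm

For a sphere r_cr = 2k/h = 2×0.0385/16.3
r_cr = 4.72 mm; since the bare radius (2.4 mm) is below r_cr, adding a thin layer of insulation will *increase* heat loss.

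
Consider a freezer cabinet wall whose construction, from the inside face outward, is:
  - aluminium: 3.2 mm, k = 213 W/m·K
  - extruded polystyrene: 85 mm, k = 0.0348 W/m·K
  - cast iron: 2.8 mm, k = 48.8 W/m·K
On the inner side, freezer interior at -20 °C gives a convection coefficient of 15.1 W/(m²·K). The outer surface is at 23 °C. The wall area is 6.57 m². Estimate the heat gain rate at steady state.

Q ≈ 113 W

Series thermal resistances:
R_inner film = 1/(h_i·A) = 1/(15.1×6.57) = 0.01008 K/W
R_aluminium = L/(kA) = 0.0032/(213×6.57) = 2.287×10^-6 K/W
R_extruded polystyrene = L/(kA) = 0.085/(0.0348×6.57) = 0.3718 K/W
R_cast iron = L/(kA) = 0.0028/(48.8×6.57) = 8.733×10^-6 K/W
R_total = 0.3819 K/W
Q = ΔT / R_total = 43 / 0.3819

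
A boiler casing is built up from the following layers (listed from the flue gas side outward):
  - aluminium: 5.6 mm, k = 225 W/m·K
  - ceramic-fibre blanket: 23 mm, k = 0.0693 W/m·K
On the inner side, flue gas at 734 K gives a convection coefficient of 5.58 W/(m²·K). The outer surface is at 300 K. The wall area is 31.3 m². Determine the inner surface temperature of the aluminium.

Thermal resistances in series:
R_inner film = 1/(h_i·A) = 1/(5.58×31.3) = 0.005726 K/W
R_aluminium = L/(kA) = 0.0056/(225×31.3) = 7.952×10^-7 K/W
R_ceramic-fibre blanket = L/(kA) = 0.023/(0.0693×31.3) = 0.0106 K/W
R_total = 0.01633 K/W;  Q = ΔT/R_total = 434/0.01633 = 26580 W
T_interface = T_inner − Q·ΣR(inner→interface) = 734 − 26600×0.005726

T ≈ 582 K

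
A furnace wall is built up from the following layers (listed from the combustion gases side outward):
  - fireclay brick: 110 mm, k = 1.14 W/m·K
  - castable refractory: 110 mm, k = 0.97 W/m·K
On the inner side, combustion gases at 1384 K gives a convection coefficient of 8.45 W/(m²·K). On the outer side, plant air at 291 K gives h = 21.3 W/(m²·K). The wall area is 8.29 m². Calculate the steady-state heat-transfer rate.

Thermal resistances in series:
R_inner film = 1/(h_i·A) = 1/(8.45×8.29) = 0.01428 K/W
R_fireclay brick = L/(kA) = 0.11/(1.14×8.29) = 0.01164 K/W
R_castable refractory = L/(kA) = 0.11/(0.97×8.29) = 0.01368 K/W
R_outer film = 1/(h_o·A) = 1/(21.3×8.29) = 0.005663 K/W
R_total = 0.04526 K/W
Q = ΔT / R_total = 1093 / 0.04526

Q ≈ 24200 W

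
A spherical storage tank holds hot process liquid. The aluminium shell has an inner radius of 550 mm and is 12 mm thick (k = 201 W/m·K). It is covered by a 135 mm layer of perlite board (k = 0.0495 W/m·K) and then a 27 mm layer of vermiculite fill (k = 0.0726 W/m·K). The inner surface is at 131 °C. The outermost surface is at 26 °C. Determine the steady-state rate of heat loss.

Q ≈ 171 W

For a spherical shell R = (1/r₁ − 1/r₂)/(4πk); film R = 1/(h·4πr²). In series:
R_aluminium shell = (1/0.55 − 1/0.562)/(4π×201) = 1.537×10^-5 K/W
R_perlite board = (1/0.562 − 1/0.697)/(4π×0.0495) = 0.5541 K/W
R_vermiculite fill = (1/0.697 − 1/0.724)/(4π×0.0726) = 0.05865 K/W
R_total = 0.6127 K/W
Q = ΔT/R_total = 105/0.6127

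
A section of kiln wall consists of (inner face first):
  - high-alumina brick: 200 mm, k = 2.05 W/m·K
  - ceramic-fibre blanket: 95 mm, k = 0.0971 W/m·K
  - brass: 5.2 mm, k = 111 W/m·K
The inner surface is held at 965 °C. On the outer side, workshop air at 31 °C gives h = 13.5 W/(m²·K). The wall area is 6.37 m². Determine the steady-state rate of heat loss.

Model the wall as resistances in series:
R_high-alumina brick = L/(kA) = 0.2/(2.05×6.37) = 0.01532 K/W
R_ceramic-fibre blanket = L/(kA) = 0.095/(0.0971×6.37) = 0.1536 K/W
R_brass = L/(kA) = 0.0052/(111×6.37) = 7.354×10^-6 K/W
R_outer film = 1/(h_o·A) = 1/(13.5×6.37) = 0.01163 K/W
R_total = 0.1805 K/W
Q = ΔT / R_total = 934 / 0.1805

Q ≈ 5170 W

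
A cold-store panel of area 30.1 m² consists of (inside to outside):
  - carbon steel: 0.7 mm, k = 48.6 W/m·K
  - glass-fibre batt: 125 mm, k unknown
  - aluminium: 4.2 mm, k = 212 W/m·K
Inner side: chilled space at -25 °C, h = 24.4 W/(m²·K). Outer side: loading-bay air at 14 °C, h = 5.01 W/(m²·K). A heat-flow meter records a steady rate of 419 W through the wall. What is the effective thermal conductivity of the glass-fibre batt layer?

k ≈ 0.0488 W/(m·K)

Thermal resistances in series:
R_inner film = 1/(h_i·A) = 1/(24.4×30.1) = 0.001362 K/W
R_carbon steel = L/(kA) = 0.0007/(48.6×30.1) = 4.785×10^-7 K/W
R_aluminium = L/(kA) = 0.0042/(212×30.1) = 6.582×10^-7 K/W
R_outer film = 1/(h_o·A) = 1/(5.01×30.1) = 0.006631 K/W
Sum of known resistances R_other = 0.007994 K/W
Total R = ΔT/Q = 39/419 = 0.09308 K/W
R_glass-fibre batt = R_total − R_other = 0.08508 K/W
k = L/(R·A) = 0.125/(0.08508×30.1)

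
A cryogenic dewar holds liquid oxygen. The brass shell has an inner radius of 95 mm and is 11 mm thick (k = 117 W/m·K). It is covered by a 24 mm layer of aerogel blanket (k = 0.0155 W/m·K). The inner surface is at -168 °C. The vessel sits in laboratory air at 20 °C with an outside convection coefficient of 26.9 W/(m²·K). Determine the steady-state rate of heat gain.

For a spherical shell R = (1/r₁ − 1/r₂)/(4πk); film R = 1/(h·4πr²). In series:
R_brass shell = (1/0.095 − 1/0.106)/(4π×117) = 7.43×10^-4 K/W
R_aerogel blanket = (1/0.106 − 1/0.13)/(4π×0.0155) = 8.942 K/W
R_outer film = 1/(h·4πr_o²) = 1/(26.9×4π×0.13²) = 0.175 K/W
R_total = 9.117 K/W
Q = ΔT/R_total = 188/9.117

Q ≈ 20.6 W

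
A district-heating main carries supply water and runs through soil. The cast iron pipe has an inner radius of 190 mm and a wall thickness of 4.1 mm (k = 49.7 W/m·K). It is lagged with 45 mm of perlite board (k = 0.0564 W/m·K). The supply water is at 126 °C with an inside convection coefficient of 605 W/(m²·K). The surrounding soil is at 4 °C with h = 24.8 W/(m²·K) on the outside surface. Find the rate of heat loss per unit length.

q′ ≈ 198 W/m

For a radial system each layer contributes R = ln(r_out/r_in)/(2πkL); films add R = 1/(hA).
R_inner film = 1/(h_i·2πr₁L) = 1/(605×2π×0.19×1) = 0.001385 K/W
R_cast iron pipe wall = ln(194.1/190)/(2π×49.7×1) = 6.837×10^-5 K/W
R_perlite board = ln(239.1/194.1)/(2π×0.0564×1) = 0.5884 K/W
R_outer film = 1/(h_o·2πr_oL) = 1/(24.8×2π×0.2391×1) = 0.02684 K/W
R_total = 0.6167 K/W
Q = ΔT/R_total = 122/0.6167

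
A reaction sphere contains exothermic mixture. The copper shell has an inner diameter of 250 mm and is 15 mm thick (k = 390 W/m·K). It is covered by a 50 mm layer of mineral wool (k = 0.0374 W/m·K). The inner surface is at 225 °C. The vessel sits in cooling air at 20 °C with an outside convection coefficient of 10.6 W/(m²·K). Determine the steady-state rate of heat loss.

Q ≈ 48.7 W

Radial (spherical) resistances in series:
R_copper shell = (1/0.125 − 1/0.14)/(4π×390) = 1.749×10^-4 K/W
R_mineral wool = (1/0.14 − 1/0.19)/(4π×0.0374) = 4 K/W
R_outer film = 1/(h·4πr_o²) = 1/(10.6×4π×0.19²) = 0.208 K/W
R_total = 4.208 K/W
Q = ΔT/R_total = 205/4.208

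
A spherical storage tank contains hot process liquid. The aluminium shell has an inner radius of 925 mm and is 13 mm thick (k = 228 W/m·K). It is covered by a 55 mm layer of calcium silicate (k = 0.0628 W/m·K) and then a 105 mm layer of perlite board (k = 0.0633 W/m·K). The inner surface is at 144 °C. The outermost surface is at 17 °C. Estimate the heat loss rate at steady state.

Q ≈ 648 W

Each spherical layer contributes R = (1/r_i − 1/r_o)/(4πk):
R_aluminium shell = (1/0.925 − 1/0.938)/(4π×228) = 5.229×10^-6 K/W
R_calcium silicate = (1/0.938 − 1/0.993)/(4π×0.0628) = 0.07482 K/W
R_perlite board = (1/0.993 − 1/1.098)/(4π×0.0633) = 0.1211 K/W
R_total = 0.1959 K/W
Q = ΔT/R_total = 127/0.1959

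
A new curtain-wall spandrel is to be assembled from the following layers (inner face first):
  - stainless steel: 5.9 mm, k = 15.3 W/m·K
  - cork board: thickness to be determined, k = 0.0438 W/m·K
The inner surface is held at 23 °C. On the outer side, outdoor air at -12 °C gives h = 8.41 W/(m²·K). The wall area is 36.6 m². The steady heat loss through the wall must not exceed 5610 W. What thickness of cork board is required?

Thermal resistances in series:
R_stainless steel = L/(kA) = 0.0059/(15.3×36.6) = 1.054×10^-5 K/W
R_outer film = 1/(h_o·A) = 1/(8.41×36.6) = 0.003249 K/W
Sum of the known resistances R_other = 0.003259 K/W
Required total resistance R_tot = ΔT/Q_allow = 35/5610 = 0.006239 K/W
R_cork board = R_tot − R_other = 0.00298 K/W
L = R·k·A = 0.00298×0.0438×36.6

L ≈ 4.78 mm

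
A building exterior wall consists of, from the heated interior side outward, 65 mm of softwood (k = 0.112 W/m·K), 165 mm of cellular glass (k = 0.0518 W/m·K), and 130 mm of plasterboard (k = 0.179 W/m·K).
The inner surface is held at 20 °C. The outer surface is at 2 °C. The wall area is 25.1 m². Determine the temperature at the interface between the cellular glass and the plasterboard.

T ≈ 4.91 °C

Treating each layer as a thermal resistance in series:
R_softwood = L/(kA) = 0.065/(0.112×25.1) = 0.02312 K/W
R_cellular glass = L/(kA) = 0.165/(0.0518×25.1) = 0.1269 K/W
R_plasterboard = L/(kA) = 0.13/(0.179×25.1) = 0.02893 K/W
R_total = 0.179 K/W;  Q = ΔT/R_total = 18/0.179 = 100.6 W
T_interface = T_inner − Q·ΣR(inner→interface) = 20 − 101×0.15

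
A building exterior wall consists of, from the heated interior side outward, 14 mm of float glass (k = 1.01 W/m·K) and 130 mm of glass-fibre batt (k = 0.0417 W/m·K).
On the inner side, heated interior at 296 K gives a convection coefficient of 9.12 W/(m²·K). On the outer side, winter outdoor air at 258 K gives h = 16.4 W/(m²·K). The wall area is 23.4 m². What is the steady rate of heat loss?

Q ≈ 269 W

Treating each layer as a thermal resistance in series:
R_inner film = 1/(h_i·A) = 1/(9.12×23.4) = 0.004686 K/W
R_float glass = L/(kA) = 0.014/(1.01×23.4) = 5.924×10^-4 K/W
R_glass-fibre batt = L/(kA) = 0.13/(0.0417×23.4) = 0.1332 K/W
R_outer film = 1/(h_o·A) = 1/(16.4×23.4) = 0.002606 K/W
R_total = 0.1411 K/W
Q = ΔT / R_total = 38 / 0.1411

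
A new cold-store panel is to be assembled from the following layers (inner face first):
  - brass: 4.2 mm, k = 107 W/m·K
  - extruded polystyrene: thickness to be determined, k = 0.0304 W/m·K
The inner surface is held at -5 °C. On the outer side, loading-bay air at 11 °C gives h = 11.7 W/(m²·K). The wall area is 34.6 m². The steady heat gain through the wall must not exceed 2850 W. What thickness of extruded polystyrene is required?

Series thermal resistances:
R_brass = L/(kA) = 0.0042/(107×34.6) = 1.134×10^-6 K/W
R_outer film = 1/(h_o·A) = 1/(11.7×34.6) = 0.00247 K/W
Sum of the known resistances R_other = 0.002471 K/W
Required total resistance R_tot = ΔT/Q_allow = 16/2850 = 0.005614 K/W
R_extruded polystyrene = R_tot − R_other = 0.003143 K/W
L = R·k·A = 0.003143×0.0304×34.6

L ≈ 3.31 mm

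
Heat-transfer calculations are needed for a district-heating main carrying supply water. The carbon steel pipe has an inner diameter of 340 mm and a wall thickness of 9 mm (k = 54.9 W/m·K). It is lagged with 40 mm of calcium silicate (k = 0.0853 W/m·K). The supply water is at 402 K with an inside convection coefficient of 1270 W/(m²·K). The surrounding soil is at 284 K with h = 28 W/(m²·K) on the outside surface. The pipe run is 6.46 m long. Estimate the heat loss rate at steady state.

For a radial system each layer contributes R = ln(r_out/r_in)/(2πkL); films add R = 1/(hA).
R_inner film = 1/(h_i·2πr₁L) = 1/(1270×2π×0.17×6.46) = 1.141×10^-4 K/W
R_carbon steel pipe wall = ln(179/170)/(2π×54.9×6.46) = 2.315×10^-5 K/W
R_calcium silicate = ln(219/179)/(2π×0.0853×6.46) = 0.05825 K/W
R_outer film = 1/(h_o·2πr_oL) = 1/(28×2π×0.219×6.46) = 0.004018 K/W
R_total = 0.06241 K/W
Q = ΔT/R_total = 118/0.06241

Q ≈ 1890 W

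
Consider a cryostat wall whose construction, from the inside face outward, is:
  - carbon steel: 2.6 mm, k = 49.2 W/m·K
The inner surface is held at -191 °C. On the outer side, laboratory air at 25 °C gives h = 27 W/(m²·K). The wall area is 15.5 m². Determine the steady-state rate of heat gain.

Q ≈ 90300 W

Using the resistance-network approach (series):
R_carbon steel = L/(kA) = 0.0026/(49.2×15.5) = 3.409×10^-6 K/W
R_outer film = 1/(h_o·A) = 1/(27×15.5) = 0.002389 K/W
R_total = 0.002393 K/W
Q = ΔT / R_total = 216 / 0.002393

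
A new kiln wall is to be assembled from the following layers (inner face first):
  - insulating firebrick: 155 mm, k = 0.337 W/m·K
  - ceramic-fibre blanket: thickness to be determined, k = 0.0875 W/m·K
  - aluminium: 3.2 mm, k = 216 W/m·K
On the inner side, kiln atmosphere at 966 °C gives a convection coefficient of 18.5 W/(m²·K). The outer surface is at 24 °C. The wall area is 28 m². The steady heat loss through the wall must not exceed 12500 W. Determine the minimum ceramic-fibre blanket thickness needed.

Model the wall as resistances in series:
R_inner film = 1/(h_i·A) = 1/(18.5×28) = 0.001931 K/W
R_insulating firebrick = L/(kA) = 0.155/(0.337×28) = 0.01643 K/W
R_aluminium = L/(kA) = 0.0032/(216×28) = 5.291×10^-7 K/W
Sum of the known resistances R_other = 0.01836 K/W
Required total resistance R_tot = ΔT/Q_allow = 942/12500 = 0.07536 K/W
R_ceramic-fibre blanket = R_tot − R_other = 0.057 K/W
L = R·k·A = 0.057×0.0875×28

L ≈ 140 mm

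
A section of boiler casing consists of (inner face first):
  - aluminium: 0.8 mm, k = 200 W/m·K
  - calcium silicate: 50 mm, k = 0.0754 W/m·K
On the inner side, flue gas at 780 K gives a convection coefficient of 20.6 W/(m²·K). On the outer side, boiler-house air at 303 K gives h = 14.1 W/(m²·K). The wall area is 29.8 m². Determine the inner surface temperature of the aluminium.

T ≈ 750 K

Series thermal resistances:
R_inner film = 1/(h_i·A) = 1/(20.6×29.8) = 0.001629 K/W
R_aluminium = L/(kA) = 0.0008/(200×29.8) = 1.342×10^-7 K/W
R_calcium silicate = L/(kA) = 0.05/(0.0754×29.8) = 0.02225 K/W
R_outer film = 1/(h_o·A) = 1/(14.1×29.8) = 0.00238 K/W
R_total = 0.02626 K/W;  Q = ΔT/R_total = 477/0.02626 = 18160 W
T_interface = T_inner − Q·ΣR(inner→interface) = 780 − 18200×0.001629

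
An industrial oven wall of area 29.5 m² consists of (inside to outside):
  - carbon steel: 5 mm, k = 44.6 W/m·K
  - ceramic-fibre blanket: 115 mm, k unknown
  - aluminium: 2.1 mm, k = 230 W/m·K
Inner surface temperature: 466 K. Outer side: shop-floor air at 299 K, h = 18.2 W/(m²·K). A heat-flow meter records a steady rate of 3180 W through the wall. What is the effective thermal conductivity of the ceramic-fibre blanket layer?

k ≈ 0.077 W/(m·K)

Treating each layer as a thermal resistance in series:
R_carbon steel = L/(kA) = 0.005/(44.6×29.5) = 3.8×10^-6 K/W
R_aluminium = L/(kA) = 0.0021/(230×29.5) = 3.095×10^-7 K/W
R_outer film = 1/(h_o·A) = 1/(18.2×29.5) = 0.001863 K/W
Sum of known resistances R_other = 0.001867 K/W
Total R = ΔT/Q = 167/3180 = 0.05252 K/W
R_ceramic-fibre blanket = R_total − R_other = 0.05065 K/W
k = L/(R·A) = 0.115/(0.05065×29.5)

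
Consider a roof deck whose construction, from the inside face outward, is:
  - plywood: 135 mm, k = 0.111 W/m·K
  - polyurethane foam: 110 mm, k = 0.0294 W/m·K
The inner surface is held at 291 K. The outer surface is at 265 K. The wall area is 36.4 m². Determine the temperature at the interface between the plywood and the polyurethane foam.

Model the wall as resistances in series:
R_plywood = L/(kA) = 0.135/(0.111×36.4) = 0.03341 K/W
R_polyurethane foam = L/(kA) = 0.11/(0.0294×36.4) = 0.1028 K/W
R_total = 0.1362 K/W;  Q = ΔT/R_total = 26/0.1362 = 190.9 W
T_interface = T_inner − Q·ΣR(inner→interface) = 291 − 191×0.03341

T ≈ 285 K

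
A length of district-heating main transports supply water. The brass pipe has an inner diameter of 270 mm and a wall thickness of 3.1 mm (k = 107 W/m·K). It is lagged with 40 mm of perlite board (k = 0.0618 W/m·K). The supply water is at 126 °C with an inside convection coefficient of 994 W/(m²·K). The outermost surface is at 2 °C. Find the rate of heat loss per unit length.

q′ ≈ 189 W/m

Per-layer cylindrical resistances, series-summed:
R_inner film = 1/(h_i·2πr₁L) = 1/(994×2π×0.135×1) = 0.001186 K/W
R_brass pipe wall = ln(138.1/135)/(2π×107×1) = 3.377×10^-5 K/W
R_perlite board = ln(178.1/138.1)/(2π×0.0618×1) = 0.6551 K/W
R_total = 0.6563 K/W
Q = ΔT/R_total = 124/0.6563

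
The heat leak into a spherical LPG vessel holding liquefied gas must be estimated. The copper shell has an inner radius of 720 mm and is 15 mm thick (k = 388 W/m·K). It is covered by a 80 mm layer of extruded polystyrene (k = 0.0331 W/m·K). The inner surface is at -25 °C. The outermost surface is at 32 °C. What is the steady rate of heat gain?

Q ≈ 178 W

Radial (spherical) resistances in series:
R_copper shell = (1/0.72 − 1/0.735)/(4π×388) = 5.813×10^-6 K/W
R_extruded polystyrene = (1/0.735 − 1/0.815)/(4π×0.0331) = 0.3211 K/W
R_total = 0.3211 K/W
Q = ΔT/R_total = 57/0.3211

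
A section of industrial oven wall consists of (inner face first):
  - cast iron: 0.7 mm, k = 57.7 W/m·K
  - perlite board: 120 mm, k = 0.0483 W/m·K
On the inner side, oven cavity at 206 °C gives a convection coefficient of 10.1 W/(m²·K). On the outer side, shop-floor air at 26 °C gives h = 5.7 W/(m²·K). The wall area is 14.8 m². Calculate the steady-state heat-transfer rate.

Q ≈ 966 W

Using the resistance-network approach (series):
R_inner film = 1/(h_i·A) = 1/(10.1×14.8) = 0.00669 K/W
R_cast iron = L/(kA) = 0.0007/(57.7×14.8) = 8.197×10^-7 K/W
R_perlite board = L/(kA) = 0.12/(0.0483×14.8) = 0.1679 K/W
R_outer film = 1/(h_o·A) = 1/(5.7×14.8) = 0.01185 K/W
R_total = 0.1864 K/W
Q = ΔT / R_total = 180 / 0.1864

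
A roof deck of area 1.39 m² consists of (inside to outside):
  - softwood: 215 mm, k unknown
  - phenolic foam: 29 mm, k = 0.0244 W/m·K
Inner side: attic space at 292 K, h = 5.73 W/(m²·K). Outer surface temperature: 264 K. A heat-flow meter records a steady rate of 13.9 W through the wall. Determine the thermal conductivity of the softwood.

k ≈ 0.15 W/(m·K)

Model the wall as resistances in series:
R_inner film = 1/(h_i·A) = 1/(5.73×1.39) = 0.1256 K/W
R_phenolic foam = L/(kA) = 0.029/(0.0244×1.39) = 0.8551 K/W
Sum of known resistances R_other = 0.9806 K/W
Total R = ΔT/Q = 28/13.9 = 2.014 K/W
R_softwood = R_total − R_other = 1.034 K/W
k = L/(R·A) = 0.215/(1.034×1.39)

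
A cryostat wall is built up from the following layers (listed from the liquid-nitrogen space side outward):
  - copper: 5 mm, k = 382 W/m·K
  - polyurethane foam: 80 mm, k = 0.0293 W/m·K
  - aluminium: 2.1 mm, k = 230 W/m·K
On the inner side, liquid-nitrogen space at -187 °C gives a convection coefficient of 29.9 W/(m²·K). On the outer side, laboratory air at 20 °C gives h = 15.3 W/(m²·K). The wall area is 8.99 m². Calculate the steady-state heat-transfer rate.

Q ≈ 658 W

Model the wall as resistances in series:
R_inner film = 1/(h_i·A) = 1/(29.9×8.99) = 0.00372 K/W
R_copper = L/(kA) = 0.005/(382×8.99) = 1.456×10^-6 K/W
R_polyurethane foam = L/(kA) = 0.08/(0.0293×8.99) = 0.3037 K/W
R_aluminium = L/(kA) = 0.0021/(230×8.99) = 1.016×10^-6 K/W
R_outer film = 1/(h_o·A) = 1/(15.3×8.99) = 0.00727 K/W
R_total = 0.3147 K/W
Q = ΔT / R_total = 207 / 0.3147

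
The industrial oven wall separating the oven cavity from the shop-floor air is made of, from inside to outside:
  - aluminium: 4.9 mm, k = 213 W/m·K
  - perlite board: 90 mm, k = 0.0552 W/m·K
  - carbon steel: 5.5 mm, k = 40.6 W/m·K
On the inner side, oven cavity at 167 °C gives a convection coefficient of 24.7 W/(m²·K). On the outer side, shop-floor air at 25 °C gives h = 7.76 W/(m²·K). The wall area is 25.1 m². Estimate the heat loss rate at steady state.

Series thermal resistances:
R_inner film = 1/(h_i·A) = 1/(24.7×25.1) = 0.001613 K/W
R_aluminium = L/(kA) = 0.0049/(213×25.1) = 9.165×10^-7 K/W
R_perlite board = L/(kA) = 0.09/(0.0552×25.1) = 0.06496 K/W
R_carbon steel = L/(kA) = 0.0055/(40.6×25.1) = 5.397×10^-6 K/W
R_outer film = 1/(h_o·A) = 1/(7.76×25.1) = 0.005134 K/W
R_total = 0.07171 K/W
Q = ΔT / R_total = 142 / 0.07171

Q ≈ 1980 W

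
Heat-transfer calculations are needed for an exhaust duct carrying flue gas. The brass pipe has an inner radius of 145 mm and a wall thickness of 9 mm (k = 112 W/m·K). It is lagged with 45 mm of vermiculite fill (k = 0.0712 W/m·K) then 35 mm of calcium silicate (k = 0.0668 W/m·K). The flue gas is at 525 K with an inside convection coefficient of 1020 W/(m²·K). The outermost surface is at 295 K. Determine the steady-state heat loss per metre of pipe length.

q′ ≈ 240 W/m

Radial resistances (cylindrical: R_cond = ln(r_o/r_i)/(2πkL), R_conv = 1/(h·2πrL)):
R_inner film = 1/(h_i·2πr₁L) = 1/(1020×2π×0.145×1) = 0.001076 K/W
R_brass pipe wall = ln(154/145)/(2π×112×1) = 8.557×10^-5 K/W
R_vermiculite fill = ln(199/154)/(2π×0.0712×1) = 0.573 K/W
R_calcium silicate = ln(234/199)/(2π×0.0668×1) = 0.386 K/W
R_total = 0.9602 K/W
Q = ΔT/R_total = 230/0.9602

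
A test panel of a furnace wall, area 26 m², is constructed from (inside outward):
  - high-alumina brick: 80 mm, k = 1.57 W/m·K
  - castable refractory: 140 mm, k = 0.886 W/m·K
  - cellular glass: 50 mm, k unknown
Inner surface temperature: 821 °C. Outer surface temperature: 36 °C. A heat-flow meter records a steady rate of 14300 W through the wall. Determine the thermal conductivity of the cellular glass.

Using the resistance-network approach (series):
R_high-alumina brick = L/(kA) = 0.08/(1.57×26) = 0.00196 K/W
R_castable refractory = L/(kA) = 0.14/(0.886×26) = 0.006077 K/W
Sum of known resistances R_other = 0.008037 K/W
Total R = ΔT/Q = 785/14300 = 0.0549 K/W
R_cellular glass = R_total − R_other = 0.04686 K/W
k = L/(R·A) = 0.05/(0.04686×26)

k ≈ 0.041 W/(m·K)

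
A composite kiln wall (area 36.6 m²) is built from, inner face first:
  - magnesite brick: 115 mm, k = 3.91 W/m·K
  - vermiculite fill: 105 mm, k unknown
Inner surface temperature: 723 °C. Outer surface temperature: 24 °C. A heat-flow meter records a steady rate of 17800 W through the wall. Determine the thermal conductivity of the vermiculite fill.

Treating each layer as a thermal resistance in series:
R_magnesite brick = L/(kA) = 0.115/(3.91×36.6) = 8.036×10^-4 K/W
Sum of known resistances R_other = 8.036×10^-4 K/W
Total R = ΔT/Q = 699/17800 = 0.03927 K/W
R_vermiculite fill = R_total − R_other = 0.03847 K/W
k = L/(R·A) = 0.105/(0.03847×36.6)

k ≈ 0.0746 W/(m·K)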